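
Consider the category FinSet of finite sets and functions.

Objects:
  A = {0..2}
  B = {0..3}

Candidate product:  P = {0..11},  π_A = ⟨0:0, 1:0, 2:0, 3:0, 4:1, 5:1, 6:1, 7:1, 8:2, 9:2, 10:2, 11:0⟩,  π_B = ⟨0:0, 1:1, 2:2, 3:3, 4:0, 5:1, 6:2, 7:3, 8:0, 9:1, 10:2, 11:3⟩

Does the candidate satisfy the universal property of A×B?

|A|·|B| = 3·4 = 12;  |P| = 12
Check the pairing map k ↦ (π_A(k), π_B(k)):
  0 : (0,0)
  1 : (0,1)
  2 : (0,2)
  3 : (0,3)
  4 : (1,0)
  5 : (1,1)
  6 : (1,2)
  7 : (1,3)
  8 : (2,0)
  9 : (2,1)
  10 : (2,2)
  11 : (0,3)  ✗ repeats pair of k=3
distinct pairs in image: 11 / 12 needed
  → (0,3) hit at k=3 and k=11

Answer: NOT A VALID PRODUCT — duplicate pair at indices 3,11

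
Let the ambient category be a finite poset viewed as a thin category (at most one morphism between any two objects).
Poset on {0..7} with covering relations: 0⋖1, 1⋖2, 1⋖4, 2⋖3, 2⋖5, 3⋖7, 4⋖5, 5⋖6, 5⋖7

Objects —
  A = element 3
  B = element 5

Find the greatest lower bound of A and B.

Answer: A∧B = 2

Derivation:
Lower bounds of A=3 and B=5: {0,1,2}
  0 ⊑ 2
  1 ⊑ 2
  2 ⊑ 2
glb = 2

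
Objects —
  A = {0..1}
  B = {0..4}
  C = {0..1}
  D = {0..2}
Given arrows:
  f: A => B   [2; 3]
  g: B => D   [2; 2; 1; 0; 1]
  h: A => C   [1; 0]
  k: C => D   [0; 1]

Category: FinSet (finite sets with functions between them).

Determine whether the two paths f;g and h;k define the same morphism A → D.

Answer: COMMUTES

Work:
Path 1 = f;g:
  0 f=>2 g=>1
  1 f=>3 g=>0
  result₁ = [1; 0]
Path 2 = h;k:
  0 h=>1 k=>1
  1 h=>0 k=>0
  result₂ = [1; 0]
Equal? same morphism ✓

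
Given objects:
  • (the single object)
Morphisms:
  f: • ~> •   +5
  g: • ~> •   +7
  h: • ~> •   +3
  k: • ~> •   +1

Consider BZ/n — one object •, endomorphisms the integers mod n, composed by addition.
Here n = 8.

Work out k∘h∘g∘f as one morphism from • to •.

Answer: +0

Derivation:
  0 +5≡5 +7≡4 +3≡7 +1≡0  (mod 8)
result: +0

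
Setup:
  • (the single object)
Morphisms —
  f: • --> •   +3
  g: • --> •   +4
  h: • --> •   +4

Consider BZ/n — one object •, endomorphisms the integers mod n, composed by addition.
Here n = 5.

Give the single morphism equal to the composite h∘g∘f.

  0 +3≡3 +4≡2 +4≡1  (mod 5)
composite: +1

Answer: +1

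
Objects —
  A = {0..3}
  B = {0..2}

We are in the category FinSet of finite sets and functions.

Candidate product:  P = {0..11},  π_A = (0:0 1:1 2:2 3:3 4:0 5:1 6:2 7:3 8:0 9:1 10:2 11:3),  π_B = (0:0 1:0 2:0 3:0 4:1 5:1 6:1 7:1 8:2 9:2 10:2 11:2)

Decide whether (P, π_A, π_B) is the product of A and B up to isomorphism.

Answer: VALID PRODUCT

Work:
|A|·|B| = 4·3 = 12;  |P| = 12
Check the pairing map k ↦ (π_A(k), π_B(k)):
  0 : (0,0)
  1 : (1,0)
  2 : (2,0)
  3 : (3,0)
  4 : (0,1)
  5 : (1,1)
  6 : (2,1)
  7 : (3,1)
  8 : (0,2)
  9 : (1,2)
  10 : (2,2)
  11 : (3,2)
distinct pairs in image: 12 / 12 needed
  → bijection onto A×B; projections well-typed.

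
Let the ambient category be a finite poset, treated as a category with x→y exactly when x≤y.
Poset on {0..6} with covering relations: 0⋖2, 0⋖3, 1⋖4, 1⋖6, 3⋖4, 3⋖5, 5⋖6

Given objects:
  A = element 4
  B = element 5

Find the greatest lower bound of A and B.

Answer: A∧B = 3

Trace:
{x : x⊑A ∧ x⊑B} = {0,3}  (A=4, B=5)
  0 ⊑ 3
  3 ⊑ 3
glb = 3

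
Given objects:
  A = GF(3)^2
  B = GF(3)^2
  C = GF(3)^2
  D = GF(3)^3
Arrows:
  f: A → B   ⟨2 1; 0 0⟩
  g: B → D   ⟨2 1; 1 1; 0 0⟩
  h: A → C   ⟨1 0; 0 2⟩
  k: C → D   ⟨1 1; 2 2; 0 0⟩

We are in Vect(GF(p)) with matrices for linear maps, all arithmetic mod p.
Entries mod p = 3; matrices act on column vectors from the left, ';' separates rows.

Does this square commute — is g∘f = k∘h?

Answer: COMMUTES

Trace:
1) trace f;g:
  e0=⟨1,0⟩ f→⟨2,0⟩ g→⟨1,2,0⟩
  e1=⟨0,1⟩ f→⟨1,0⟩ g→⟨2,1,0⟩
  ⟦path⟧₁ = ⟨1 2; 2 1; 0 0⟩
2) trace h;k:
  e0=⟨1,0⟩ h→⟨1,0⟩ k→⟨1,2,0⟩
  e1=⟨0,1⟩ h→⟨0,2⟩ k→⟨2,1,0⟩
  ⟦path⟧₂ = ⟨1 2; 2 1; 0 0⟩
Equal? equal; square commutes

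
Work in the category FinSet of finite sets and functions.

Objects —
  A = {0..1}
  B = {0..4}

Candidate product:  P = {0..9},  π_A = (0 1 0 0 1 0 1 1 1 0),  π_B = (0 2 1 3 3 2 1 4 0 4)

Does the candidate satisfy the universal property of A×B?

Answer: VALID PRODUCT

Work:
|A|·|B| = 2·5 = 10;  |P| = 10
Check the pairing map k ↦ (π_A(k), π_B(k)):
  0 ↦ (0,0)
  1 ↦ (1,2)
  2 ↦ (0,1)
  3 ↦ (0,3)
  4 ↦ (1,3)
  5 ↦ (0,2)
  6 ↦ (1,1)
  7 ↦ (1,4)
  8 ↦ (1,0)
  9 ↦ (0,4)
distinct pairs in image: 10 / 10 needed
  → bijection onto A×B; projections well-typed.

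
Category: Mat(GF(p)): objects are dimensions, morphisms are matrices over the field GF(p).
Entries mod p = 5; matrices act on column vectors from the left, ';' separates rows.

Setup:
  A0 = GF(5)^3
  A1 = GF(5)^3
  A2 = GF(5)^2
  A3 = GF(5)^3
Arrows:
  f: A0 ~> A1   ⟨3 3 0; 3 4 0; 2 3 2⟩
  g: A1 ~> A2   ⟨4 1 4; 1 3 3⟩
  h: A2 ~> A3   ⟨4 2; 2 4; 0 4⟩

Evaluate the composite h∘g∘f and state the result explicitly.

Answer: ⟨3 0 4; 3 2 0; 2 1 4⟩

Work:
  e0=[1,0,0] f~>[3,3,2] g~>[3,3] h~>[3,3,2]
  e1=[0,1,0] f~>[3,4,3] g~>[3,4] h~>[0,2,1]
  e2=[0,0,1] f~>[0,0,2] g~>[3,1] h~>[4,0,4]
result: ⟨3 0 4; 3 2 0; 2 1 4⟩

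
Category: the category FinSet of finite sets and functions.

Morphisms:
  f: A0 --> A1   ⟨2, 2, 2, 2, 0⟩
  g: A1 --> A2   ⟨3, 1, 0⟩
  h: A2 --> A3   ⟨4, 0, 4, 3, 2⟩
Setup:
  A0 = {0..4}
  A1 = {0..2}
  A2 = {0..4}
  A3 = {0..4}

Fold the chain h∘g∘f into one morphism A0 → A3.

Answer: ⟨4, 4, 4, 4, 3⟩

Trace:
  0 f-->2 g-->0 h-->4
  1 f-->2 g-->0 h-->4
  2 f-->2 g-->0 h-->4
  3 f-->2 g-->0 h-->4
  4 f-->0 g-->3 h-->3
⟦path⟧: ⟨4, 4, 4, 4, 3⟩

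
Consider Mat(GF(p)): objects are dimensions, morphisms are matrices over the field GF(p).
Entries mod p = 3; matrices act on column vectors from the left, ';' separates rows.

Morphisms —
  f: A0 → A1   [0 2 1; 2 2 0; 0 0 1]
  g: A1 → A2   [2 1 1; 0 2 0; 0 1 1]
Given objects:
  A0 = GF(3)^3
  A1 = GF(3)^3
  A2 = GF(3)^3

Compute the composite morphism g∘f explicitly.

  e0=⟨1,0,0⟩ f→⟨0,2,0⟩ g→⟨2,1,2⟩
  e1=⟨0,1,0⟩ f→⟨2,2,0⟩ g→⟨0,1,2⟩
  e2=⟨0,0,1⟩ f→⟨1,0,1⟩ g→⟨0,0,1⟩
result: [2 0 0; 1 1 0; 2 2 1]

Answer: [2 0 0; 1 1 0; 2 2 1]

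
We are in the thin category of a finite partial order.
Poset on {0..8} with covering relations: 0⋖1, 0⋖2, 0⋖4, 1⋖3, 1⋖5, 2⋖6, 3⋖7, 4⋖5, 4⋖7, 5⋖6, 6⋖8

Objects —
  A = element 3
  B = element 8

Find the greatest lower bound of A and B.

Lower bounds of A=3 and B=8: {0,1}
  0 <= 1
  1 <= 1
glb = 1

Answer: A∧B = 1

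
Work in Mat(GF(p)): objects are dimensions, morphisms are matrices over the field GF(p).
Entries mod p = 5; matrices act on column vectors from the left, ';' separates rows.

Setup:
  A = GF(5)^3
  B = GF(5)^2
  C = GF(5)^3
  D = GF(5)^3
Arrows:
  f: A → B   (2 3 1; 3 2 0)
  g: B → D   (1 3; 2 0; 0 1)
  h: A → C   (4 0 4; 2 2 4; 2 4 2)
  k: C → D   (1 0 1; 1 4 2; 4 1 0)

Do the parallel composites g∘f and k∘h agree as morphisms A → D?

Along f;g (path 1):
  e0=(1,0,0) f→(2,3) g→(1,4,3)
  e1=(0,1,0) f→(3,2) g→(4,1,2)
  e2=(0,0,1) f→(1,0) g→(1,2,0)
  composite₁ = (1 4 1; 4 1 2; 3 2 0)
Along h;k (path 2):
  e0=(1,0,0) h→(4,2,2) k→(1,1,3)
  e1=(0,1,0) h→(0,2,4) k→(4,1,2)
  e2=(0,0,1) h→(4,4,2) k→(1,4,0)
  composite₂ = (1 4 1; 1 1 4; 3 2 0)
Equal? NO — does not commute

Answer: DOES NOT COMMUTE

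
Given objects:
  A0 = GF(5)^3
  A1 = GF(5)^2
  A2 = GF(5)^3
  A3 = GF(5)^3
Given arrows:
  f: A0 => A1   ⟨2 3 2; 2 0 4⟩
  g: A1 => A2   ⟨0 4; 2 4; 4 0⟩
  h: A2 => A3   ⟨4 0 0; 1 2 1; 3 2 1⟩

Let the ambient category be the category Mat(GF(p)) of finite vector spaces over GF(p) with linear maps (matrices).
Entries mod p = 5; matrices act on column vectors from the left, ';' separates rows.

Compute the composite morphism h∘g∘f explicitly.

  e0=[1,0,0] f=>[2,2] g=>[3,2,3] h=>[2,0,1]
  e1=[0,1,0] f=>[3,0] g=>[0,1,2] h=>[0,4,4]
  e2=[0,0,1] f=>[2,4] g=>[1,0,3] h=>[4,4,1]
result: ⟨2 0 4; 0 4 4; 1 4 1⟩

Answer: ⟨2 0 4; 0 4 4; 1 4 1⟩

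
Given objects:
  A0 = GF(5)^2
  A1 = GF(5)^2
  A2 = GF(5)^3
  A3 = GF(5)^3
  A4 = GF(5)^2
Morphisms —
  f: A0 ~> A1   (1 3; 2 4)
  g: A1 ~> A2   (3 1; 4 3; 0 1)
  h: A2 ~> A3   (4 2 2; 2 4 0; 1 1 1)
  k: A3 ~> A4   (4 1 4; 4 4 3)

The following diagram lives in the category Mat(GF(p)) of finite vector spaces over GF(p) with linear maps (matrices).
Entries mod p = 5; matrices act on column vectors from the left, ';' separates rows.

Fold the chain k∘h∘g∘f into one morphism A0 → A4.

Answer: (4 3; 2 3)

Work:
  e0=⟨1,0⟩ f~>⟨1,2⟩ g~>⟨0,0,2⟩ h~>⟨4,0,2⟩ k~>⟨4,2⟩
  e1=⟨0,1⟩ f~>⟨3,4⟩ g~>⟨3,4,4⟩ h~>⟨3,2,1⟩ k~>⟨3,3⟩
composite: (4 3; 2 3)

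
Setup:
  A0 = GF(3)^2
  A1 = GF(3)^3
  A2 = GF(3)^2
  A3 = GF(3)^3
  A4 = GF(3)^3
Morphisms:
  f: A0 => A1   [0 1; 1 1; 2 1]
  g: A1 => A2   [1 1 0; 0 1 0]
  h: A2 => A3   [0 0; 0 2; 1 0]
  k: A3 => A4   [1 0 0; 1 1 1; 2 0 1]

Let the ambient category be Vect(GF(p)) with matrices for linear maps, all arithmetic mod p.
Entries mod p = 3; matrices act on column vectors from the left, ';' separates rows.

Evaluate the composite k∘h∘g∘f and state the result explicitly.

  e0=⟨1,0⟩ f=>⟨0,1,2⟩ g=>⟨1,1⟩ h=>⟨0,2,1⟩ k=>⟨0,0,1⟩
  e1=⟨0,1⟩ f=>⟨1,1,1⟩ g=>⟨2,1⟩ h=>⟨0,2,2⟩ k=>⟨0,1,2⟩
result: [0 0; 0 1; 1 2]

Answer: [0 0; 0 1; 1 2]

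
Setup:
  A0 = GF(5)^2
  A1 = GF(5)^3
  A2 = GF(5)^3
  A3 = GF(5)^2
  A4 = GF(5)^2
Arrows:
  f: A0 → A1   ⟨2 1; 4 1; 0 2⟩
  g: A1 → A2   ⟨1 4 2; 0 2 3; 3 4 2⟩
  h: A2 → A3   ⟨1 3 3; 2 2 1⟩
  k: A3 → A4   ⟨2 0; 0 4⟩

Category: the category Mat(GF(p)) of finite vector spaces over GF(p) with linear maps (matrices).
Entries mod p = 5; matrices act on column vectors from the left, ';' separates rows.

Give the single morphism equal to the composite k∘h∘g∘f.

Answer: ⟨1 2; 1 0⟩

Trace:
  e0=(1,0) f→(2,4,0) g→(3,3,2) h→(3,4) k→(1,1)
  e1=(0,1) f→(1,1,2) g→(4,3,1) h→(1,0) k→(2,0)
⟦path⟧: ⟨1 2; 1 0⟩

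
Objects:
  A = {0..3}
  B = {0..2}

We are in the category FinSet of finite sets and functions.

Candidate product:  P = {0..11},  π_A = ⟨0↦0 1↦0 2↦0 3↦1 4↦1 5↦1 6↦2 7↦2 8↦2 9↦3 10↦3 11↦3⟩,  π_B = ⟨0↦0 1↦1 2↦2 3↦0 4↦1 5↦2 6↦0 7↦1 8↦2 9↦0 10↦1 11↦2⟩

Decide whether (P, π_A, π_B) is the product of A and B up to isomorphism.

Answer: VALID PRODUCT

Trace:
|A|·|B| = 4·3 = 12;  |P| = 12
Check the pairing map k ↦ (π_A(k), π_B(k)):
  0 ↦ (0,0)
  1 ↦ (0,1)
  2 ↦ (0,2)
  3 ↦ (1,0)
  4 ↦ (1,1)
  5 ↦ (1,2)
  6 ↦ (2,0)
  7 ↦ (2,1)
  8 ↦ (2,2)
  9 ↦ (3,0)
  10 ↦ (3,1)
  11 ↦ (3,2)
distinct pairs in image: 12 / 12 needed
  → bijection onto A×B; projections well-typed.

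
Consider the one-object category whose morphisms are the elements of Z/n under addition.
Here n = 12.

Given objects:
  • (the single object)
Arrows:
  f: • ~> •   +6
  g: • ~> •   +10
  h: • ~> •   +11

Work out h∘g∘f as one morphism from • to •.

Answer: +3

Derivation:
  0 +6≡6 +10≡4 +11≡3  (mod 12)
⟦path⟧: +3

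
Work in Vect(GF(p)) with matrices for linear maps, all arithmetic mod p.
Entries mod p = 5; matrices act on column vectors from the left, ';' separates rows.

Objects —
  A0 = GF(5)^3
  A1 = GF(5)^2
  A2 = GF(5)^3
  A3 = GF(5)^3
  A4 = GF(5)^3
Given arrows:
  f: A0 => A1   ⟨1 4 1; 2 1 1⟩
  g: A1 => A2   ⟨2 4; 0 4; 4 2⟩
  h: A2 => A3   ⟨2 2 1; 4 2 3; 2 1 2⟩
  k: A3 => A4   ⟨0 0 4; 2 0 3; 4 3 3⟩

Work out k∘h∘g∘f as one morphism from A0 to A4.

Answer: ⟨1 1 2; 0 2 1; 3 2 3⟩

Derivation:
  e0=(1,0,0) f=>(1,2) g=>(0,3,3) h=>(4,0,4) k=>(1,0,3)
  e1=(0,1,0) f=>(4,1) g=>(2,4,3) h=>(0,0,4) k=>(1,2,2)
  e2=(0,0,1) f=>(1,1) g=>(1,4,1) h=>(1,0,3) k=>(2,1,3)
⟦path⟧: ⟨1 1 2; 0 2 1; 3 2 3⟩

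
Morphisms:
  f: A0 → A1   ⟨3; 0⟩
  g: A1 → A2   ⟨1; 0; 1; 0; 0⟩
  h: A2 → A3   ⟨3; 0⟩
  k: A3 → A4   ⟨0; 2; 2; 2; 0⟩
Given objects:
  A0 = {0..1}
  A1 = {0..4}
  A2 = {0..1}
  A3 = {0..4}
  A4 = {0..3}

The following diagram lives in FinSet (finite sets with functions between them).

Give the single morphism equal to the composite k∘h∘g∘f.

Answer: ⟨2; 0⟩

Work:
  0 f→3 g→0 h→3 k→2
  1 f→0 g→1 h→0 k→0
⟦path⟧: ⟨2; 0⟩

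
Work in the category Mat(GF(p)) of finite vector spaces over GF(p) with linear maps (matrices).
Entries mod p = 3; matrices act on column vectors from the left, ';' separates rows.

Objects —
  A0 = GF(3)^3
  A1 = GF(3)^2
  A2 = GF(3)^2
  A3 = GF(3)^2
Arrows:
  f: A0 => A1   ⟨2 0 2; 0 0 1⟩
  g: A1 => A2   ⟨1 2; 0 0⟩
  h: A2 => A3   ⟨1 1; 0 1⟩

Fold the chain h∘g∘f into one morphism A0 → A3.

  e0=(1,0,0) f=>(2,0) g=>(2,0) h=>(2,0)
  e1=(0,1,0) f=>(0,0) g=>(0,0) h=>(0,0)
  e2=(0,0,1) f=>(2,1) g=>(1,0) h=>(1,0)
result: ⟨2 0 1; 0 0 0⟩

Answer: ⟨2 0 1; 0 0 0⟩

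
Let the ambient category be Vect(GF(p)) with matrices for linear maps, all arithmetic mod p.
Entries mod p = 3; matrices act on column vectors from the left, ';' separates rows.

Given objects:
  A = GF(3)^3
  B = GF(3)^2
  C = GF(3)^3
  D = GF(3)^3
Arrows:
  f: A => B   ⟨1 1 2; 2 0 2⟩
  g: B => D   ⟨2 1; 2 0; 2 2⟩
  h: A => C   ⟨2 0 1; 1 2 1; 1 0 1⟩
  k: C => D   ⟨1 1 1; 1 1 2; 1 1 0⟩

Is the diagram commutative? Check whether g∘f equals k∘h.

Answer: COMMUTES

Derivation:
1) trace f;g:
  e0=⟨1,0,0⟩ f=>⟨1,2⟩ g=>⟨1,2,0⟩
  e1=⟨0,1,0⟩ f=>⟨1,0⟩ g=>⟨2,2,2⟩
  e2=⟨0,0,1⟩ f=>⟨2,2⟩ g=>⟨0,1,2⟩
  result₁ = ⟨1 2 0; 2 2 1; 0 2 2⟩
2) trace h;k:
  e0=⟨1,0,0⟩ h=>⟨2,1,1⟩ k=>⟨1,2,0⟩
  e1=⟨0,1,0⟩ h=>⟨0,2,0⟩ k=>⟨2,2,2⟩
  e2=⟨0,0,1⟩ h=>⟨1,1,1⟩ k=>⟨0,1,2⟩
  result₂ = ⟨1 2 0; 2 2 1; 0 2 2⟩
Equal? YES — commutes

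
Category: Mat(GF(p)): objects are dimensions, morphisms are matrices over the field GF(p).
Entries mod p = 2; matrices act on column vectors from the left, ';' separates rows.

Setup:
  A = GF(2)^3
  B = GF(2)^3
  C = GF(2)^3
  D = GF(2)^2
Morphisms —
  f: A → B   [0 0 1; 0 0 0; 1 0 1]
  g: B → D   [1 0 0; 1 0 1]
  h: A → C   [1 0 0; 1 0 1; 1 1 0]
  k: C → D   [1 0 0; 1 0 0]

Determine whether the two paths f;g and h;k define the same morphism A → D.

Answer: DOES NOT COMMUTE

Trace:
1) trace f;g:
  e0=⟨1,0,0⟩ f→⟨0,0,1⟩ g→⟨0,1⟩
  e1=⟨0,1,0⟩ f→⟨0,0,0⟩ g→⟨0,0⟩
  e2=⟨0,0,1⟩ f→⟨1,0,1⟩ g→⟨1,0⟩
  ⟦path⟧₁ = [0 0 1; 1 0 0]
2) trace h;k:
  e0=⟨1,0,0⟩ h→⟨1,1,1⟩ k→⟨1,1⟩
  e1=⟨0,1,0⟩ h→⟨0,0,1⟩ k→⟨0,0⟩
  e2=⟨0,0,1⟩ h→⟨0,1,0⟩ k→⟨0,0⟩
  ⟦path⟧₂ = [1 0 0; 1 0 0]
Equal? NO — does not commute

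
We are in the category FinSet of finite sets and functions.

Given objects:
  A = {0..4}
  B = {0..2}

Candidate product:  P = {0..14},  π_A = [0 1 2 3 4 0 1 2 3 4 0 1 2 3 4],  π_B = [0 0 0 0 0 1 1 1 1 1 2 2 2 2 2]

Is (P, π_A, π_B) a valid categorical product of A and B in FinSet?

Answer: VALID PRODUCT

Derivation:
|A|·|B| = 5·3 = 15;  |P| = 15
Check the pairing map k ↦ (π_A(k), π_B(k)):
  0 -> (0,0)
  1 -> (1,0)
  2 -> (2,0)
  3 -> (3,0)
  4 -> (4,0)
  5 -> (0,1)
  6 -> (1,1)
  7 -> (2,1)
  8 -> (3,1)
  9 -> (4,1)
  10 -> (0,2)
  11 -> (1,2)
  12 -> (2,2)
  13 -> (3,2)
  14 -> (4,2)
distinct pairs in image: 15 / 15 needed
  → bijection onto A×B; projections well-typed.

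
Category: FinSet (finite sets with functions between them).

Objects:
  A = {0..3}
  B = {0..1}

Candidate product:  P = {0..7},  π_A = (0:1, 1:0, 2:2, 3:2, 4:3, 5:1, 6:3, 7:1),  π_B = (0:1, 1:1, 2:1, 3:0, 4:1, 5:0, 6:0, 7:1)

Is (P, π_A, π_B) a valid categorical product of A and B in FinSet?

Answer: NOT A VALID PRODUCT — duplicate pair at indices 7,0

Trace:
|A|·|B| = 4·2 = 8;  |P| = 8
Check the pairing map k ↦ (π_A(k), π_B(k)):
  0 : (1,1)
  1 : (0,1)
  2 : (2,1)
  3 : (2,0)
  4 : (3,1)
  5 : (1,0)
  6 : (3,0)
  7 : (1,1)  ✗ repeats pair of k=0
distinct pairs in image: 7 / 8 needed
  → (1,1) hit at k=0 and k=7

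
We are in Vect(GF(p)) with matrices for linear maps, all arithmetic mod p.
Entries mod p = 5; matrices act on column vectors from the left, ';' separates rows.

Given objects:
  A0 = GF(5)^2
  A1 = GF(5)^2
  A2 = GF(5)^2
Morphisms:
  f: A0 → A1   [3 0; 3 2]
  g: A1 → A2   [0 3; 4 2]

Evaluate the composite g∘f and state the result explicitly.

Answer: [4 1; 3 4]

Derivation:
  e0=[1,0] f→[3,3] g→[4,3]
  e1=[0,1] f→[0,2] g→[1,4]
composite: [4 1; 3 4]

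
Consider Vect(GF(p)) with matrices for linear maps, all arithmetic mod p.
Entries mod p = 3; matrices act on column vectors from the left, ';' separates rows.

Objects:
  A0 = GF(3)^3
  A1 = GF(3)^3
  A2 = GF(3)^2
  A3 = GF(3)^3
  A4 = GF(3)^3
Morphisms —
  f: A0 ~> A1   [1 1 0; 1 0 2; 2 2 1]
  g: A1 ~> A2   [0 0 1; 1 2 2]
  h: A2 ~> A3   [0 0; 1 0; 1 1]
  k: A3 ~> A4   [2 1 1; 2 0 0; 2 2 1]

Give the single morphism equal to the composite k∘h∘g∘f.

  e0=[1,0,0] f~>[1,1,2] g~>[2,1] h~>[0,2,0] k~>[2,0,1]
  e1=[0,1,0] f~>[1,0,2] g~>[2,2] h~>[0,2,1] k~>[0,0,2]
  e2=[0,0,1] f~>[0,2,1] g~>[1,0] h~>[0,1,1] k~>[2,0,0]
composite: [2 0 2; 0 0 0; 1 2 0]

Answer: [2 0 2; 0 0 0; 1 2 0]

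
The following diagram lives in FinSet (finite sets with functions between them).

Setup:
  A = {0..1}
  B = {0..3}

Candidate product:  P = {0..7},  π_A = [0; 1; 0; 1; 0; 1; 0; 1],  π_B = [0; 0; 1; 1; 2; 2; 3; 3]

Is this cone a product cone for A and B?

|A|·|B| = 2·4 = 8;  |P| = 8
Check the pairing map k ↦ (π_A(k), π_B(k)):
  0 : (0,0)
  1 : (1,0)
  2 : (0,1)
  3 : (1,1)
  4 : (0,2)
  5 : (1,2)
  6 : (0,3)
  7 : (1,3)
distinct pairs in image: 8 / 8 needed
  → bijection onto A×B; projections well-typed.

Answer: VALID PRODUCT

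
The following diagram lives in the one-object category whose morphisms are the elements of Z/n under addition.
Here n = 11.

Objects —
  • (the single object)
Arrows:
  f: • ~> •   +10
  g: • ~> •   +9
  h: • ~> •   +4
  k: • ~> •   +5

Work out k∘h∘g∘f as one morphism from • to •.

Answer: +6

Work:
  0 +10≡10 +9≡8 +4≡1 +5≡6  (mod 11)
⟦path⟧: +6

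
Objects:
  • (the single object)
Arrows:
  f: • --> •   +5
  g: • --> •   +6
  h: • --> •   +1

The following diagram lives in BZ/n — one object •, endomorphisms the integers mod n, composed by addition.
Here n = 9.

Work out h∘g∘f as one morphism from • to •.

Answer: +3

Trace:
  0 +5≡5 +6≡2 +1≡3  (mod 9)
composite: +3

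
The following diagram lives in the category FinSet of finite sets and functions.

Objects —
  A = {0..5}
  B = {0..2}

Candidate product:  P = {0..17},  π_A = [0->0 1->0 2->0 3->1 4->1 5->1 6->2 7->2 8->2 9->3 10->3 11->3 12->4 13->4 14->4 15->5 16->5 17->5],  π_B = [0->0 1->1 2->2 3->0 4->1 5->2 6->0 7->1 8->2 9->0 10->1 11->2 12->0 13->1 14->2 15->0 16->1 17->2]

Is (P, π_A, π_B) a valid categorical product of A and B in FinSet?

Answer: VALID PRODUCT

Trace:
|A|·|B| = 6·3 = 18;  |P| = 18
Check the pairing map k ↦ (π_A(k), π_B(k)):
  0 -> (0,0)
  1 -> (0,1)
  2 -> (0,2)
  3 -> (1,0)
  4 -> (1,1)
  5 -> (1,2)
  6 -> (2,0)
  7 -> (2,1)
  8 -> (2,2)
  9 -> (3,0)
  10 -> (3,1)
  11 -> (3,2)
  12 -> (4,0)
  13 -> (4,1)
  14 -> (4,2)
  15 -> (5,0)
  16 -> (5,1)
  17 -> (5,2)
distinct pairs in image: 18 / 18 needed
  → bijection onto A×B; projections well-typed.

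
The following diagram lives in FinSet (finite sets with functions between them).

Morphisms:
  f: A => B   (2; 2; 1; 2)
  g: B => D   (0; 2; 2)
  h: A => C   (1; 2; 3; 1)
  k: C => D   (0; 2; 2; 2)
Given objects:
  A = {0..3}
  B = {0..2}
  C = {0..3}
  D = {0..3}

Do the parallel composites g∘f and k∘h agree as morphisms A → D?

1) trace f;g:
  0 f=>2 g=>2
  1 f=>2 g=>2
  2 f=>1 g=>2
  3 f=>2 g=>2
  composite₁ = (2; 2; 2; 2)
2) trace h;k:
  0 h=>1 k=>2
  1 h=>2 k=>2
  2 h=>3 k=>2
  3 h=>1 k=>2
  composite₂ = (2; 2; 2; 2)
Equal? same morphism ✓

Answer: COMMUTES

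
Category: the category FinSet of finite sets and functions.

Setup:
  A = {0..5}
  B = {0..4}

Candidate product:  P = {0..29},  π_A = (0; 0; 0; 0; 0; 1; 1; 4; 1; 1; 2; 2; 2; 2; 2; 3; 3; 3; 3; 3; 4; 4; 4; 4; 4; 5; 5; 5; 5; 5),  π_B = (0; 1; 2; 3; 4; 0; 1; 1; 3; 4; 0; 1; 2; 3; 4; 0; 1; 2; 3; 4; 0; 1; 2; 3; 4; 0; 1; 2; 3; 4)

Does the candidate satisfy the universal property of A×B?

|A|·|B| = 6·5 = 30;  |P| = 30
Check the pairing map k ↦ (π_A(k), π_B(k)):
  0 ↦ (0,0)
  1 ↦ (0,1)
  2 ↦ (0,2)
  3 ↦ (0,3)
  4 ↦ (0,4)
  5 ↦ (1,0)
  6 ↦ (1,1)
  7 ↦ (4,1)
  8 ↦ (1,3)
  9 ↦ (1,4)
  10 ↦ (2,0)
  11 ↦ (2,1)
  12 ↦ (2,2)
  13 ↦ (2,3)
  14 ↦ (2,4)
  15 ↦ (3,0)
  16 ↦ (3,1)
  17 ↦ (3,2)
  18 ↦ (3,3)
  19 ↦ (3,4)
  20 ↦ (4,0)
  21 ↦ (4,1)  ✗ repeats pair of k=7
  22 ↦ (4,2)
  23 ↦ (4,3)
  24 ↦ (4,4)
  25 ↦ (5,0)
  26 ↦ (5,1)
  27 ↦ (5,2)
  28 ↦ (5,3)
  29 ↦ (5,4)
distinct pairs in image: 29 / 30 needed
  → (4,1) hit at k=7 and k=21

Answer: NOT A VALID PRODUCT — duplicate pair at indices 21,7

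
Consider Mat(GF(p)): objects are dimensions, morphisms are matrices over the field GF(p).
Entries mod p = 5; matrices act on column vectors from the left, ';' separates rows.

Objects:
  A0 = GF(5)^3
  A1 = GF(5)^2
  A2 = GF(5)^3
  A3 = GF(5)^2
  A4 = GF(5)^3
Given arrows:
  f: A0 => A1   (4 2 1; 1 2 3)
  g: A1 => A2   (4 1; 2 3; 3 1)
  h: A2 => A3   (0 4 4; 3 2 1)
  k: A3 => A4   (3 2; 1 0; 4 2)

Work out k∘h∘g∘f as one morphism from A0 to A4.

  e0=[1,0,0] f=>[4,1] g=>[2,1,3] h=>[1,1] k=>[0,1,1]
  e1=[0,1,0] f=>[2,2] g=>[0,0,3] h=>[2,3] k=>[2,2,4]
  e2=[0,0,1] f=>[1,3] g=>[2,1,1] h=>[3,4] k=>[2,3,0]
composite: (0 2 2; 1 2 3; 1 4 0)

Answer: (0 2 2; 1 2 3; 1 4 0)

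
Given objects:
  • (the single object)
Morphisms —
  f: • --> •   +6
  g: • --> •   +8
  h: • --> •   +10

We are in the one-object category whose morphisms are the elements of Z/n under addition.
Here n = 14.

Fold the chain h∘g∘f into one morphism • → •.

Answer: +10

Work:
  0 +6≡6 +8≡0 +10≡10  (mod 14)
composite: +10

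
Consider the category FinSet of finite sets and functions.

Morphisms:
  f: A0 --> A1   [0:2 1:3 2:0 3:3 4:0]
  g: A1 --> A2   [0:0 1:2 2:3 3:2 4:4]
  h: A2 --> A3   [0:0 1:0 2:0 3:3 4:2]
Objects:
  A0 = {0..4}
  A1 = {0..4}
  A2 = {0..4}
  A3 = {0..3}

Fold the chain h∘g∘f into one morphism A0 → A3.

Answer: [0:3 1:0 2:0 3:0 4:0]

Trace:
  0 f-->2 g-->3 h-->3
  1 f-->3 g-->2 h-->0
  2 f-->0 g-->0 h-->0
  3 f-->3 g-->2 h-->0
  4 f-->0 g-->0 h-->0
composite: [0:3 1:0 2:0 3:0 4:0]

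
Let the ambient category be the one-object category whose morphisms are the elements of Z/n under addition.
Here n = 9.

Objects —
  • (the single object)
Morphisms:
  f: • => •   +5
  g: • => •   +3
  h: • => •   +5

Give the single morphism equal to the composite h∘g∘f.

Answer: +4

Work:
  0 +5≡5 +3≡8 +5≡4  (mod 9)
composite: +4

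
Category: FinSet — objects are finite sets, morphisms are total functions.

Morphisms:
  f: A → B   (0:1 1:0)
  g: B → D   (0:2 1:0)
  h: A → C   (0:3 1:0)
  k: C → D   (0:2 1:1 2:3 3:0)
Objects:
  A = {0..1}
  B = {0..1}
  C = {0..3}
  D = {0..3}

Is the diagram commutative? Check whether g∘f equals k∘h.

1) trace f;g:
  0 f→1 g→0
  1 f→0 g→2
  ⟦path⟧₁ = (0:0 1:2)
2) trace h;k:
  0 h→3 k→0
  1 h→0 k→2
  ⟦path⟧₂ = (0:0 1:2)
Equal? same morphism ✓

Answer: COMMUTES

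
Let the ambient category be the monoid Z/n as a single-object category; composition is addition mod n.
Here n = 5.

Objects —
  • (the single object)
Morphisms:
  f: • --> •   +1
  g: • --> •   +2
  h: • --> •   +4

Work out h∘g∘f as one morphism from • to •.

  0 +1≡1 +2≡3 +4≡2  (mod 5)
composite: +2

Answer: +2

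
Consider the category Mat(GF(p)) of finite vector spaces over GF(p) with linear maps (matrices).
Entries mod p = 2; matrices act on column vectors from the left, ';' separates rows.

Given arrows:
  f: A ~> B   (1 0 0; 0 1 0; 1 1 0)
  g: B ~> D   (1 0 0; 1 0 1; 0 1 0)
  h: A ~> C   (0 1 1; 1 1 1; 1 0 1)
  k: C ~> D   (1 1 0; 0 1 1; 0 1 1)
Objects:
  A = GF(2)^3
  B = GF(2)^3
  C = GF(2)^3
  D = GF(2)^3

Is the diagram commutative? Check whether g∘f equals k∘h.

Path 1 = f;g:
  e0=⟨1,0,0⟩ f~>⟨1,0,1⟩ g~>⟨1,0,0⟩
  e1=⟨0,1,0⟩ f~>⟨0,1,1⟩ g~>⟨0,1,1⟩
  e2=⟨0,0,1⟩ f~>⟨0,0,0⟩ g~>⟨0,0,0⟩
  ⟦path⟧₁ = (1 0 0; 0 1 0; 0 1 0)
Path 2 = h;k:
  e0=⟨1,0,0⟩ h~>⟨0,1,1⟩ k~>⟨1,0,0⟩
  e1=⟨0,1,0⟩ h~>⟨1,1,0⟩ k~>⟨0,1,1⟩
  e2=⟨0,0,1⟩ h~>⟨1,1,1⟩ k~>⟨0,0,0⟩
  ⟦path⟧₂ = (1 0 0; 0 1 0; 0 1 0)
Equal? YES — commutes

Answer: COMMUTES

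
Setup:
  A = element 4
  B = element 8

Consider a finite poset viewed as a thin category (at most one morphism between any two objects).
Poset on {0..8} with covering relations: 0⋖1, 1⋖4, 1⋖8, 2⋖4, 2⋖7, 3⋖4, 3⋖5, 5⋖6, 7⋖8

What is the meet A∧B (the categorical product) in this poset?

Lower bounds of A=4 and B=8: {0,1,2}
  maximal lower bounds 1 and 2 are incomparable: neither 1≤2 nor 2≤1
→ no greatest lower bound exists

Answer: NO MEET EXISTS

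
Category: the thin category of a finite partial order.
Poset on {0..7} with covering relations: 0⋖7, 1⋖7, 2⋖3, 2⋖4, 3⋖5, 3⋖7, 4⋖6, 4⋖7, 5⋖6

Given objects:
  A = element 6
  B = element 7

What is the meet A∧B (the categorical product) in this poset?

Answer: NO MEET EXISTS

Derivation:
{x : x≤A ∧ x≤B} = {2,3,4}  (A=6, B=7)
  maximal lower bounds 3 and 4 are incomparable: neither 3≤4 nor 4≤3
→ no greatest lower bound exists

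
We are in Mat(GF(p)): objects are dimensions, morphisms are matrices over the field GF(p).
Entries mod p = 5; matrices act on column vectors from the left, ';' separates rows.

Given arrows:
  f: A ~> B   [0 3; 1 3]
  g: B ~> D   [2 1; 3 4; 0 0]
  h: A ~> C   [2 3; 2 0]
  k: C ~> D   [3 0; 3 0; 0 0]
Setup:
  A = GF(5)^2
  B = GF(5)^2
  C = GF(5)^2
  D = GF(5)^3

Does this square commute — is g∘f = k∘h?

Along f;g (path 1):
  e0=[1,0] f~>[0,1] g~>[1,4,0]
  e1=[0,1] f~>[3,3] g~>[4,1,0]
  ⟦path⟧₁ = [1 4; 4 1; 0 0]
Along h;k (path 2):
  e0=[1,0] h~>[2,2] k~>[1,1,0]
  e1=[0,1] h~>[3,0] k~>[4,4,0]
  ⟦path⟧₂ = [1 4; 1 4; 0 0]
Equal? distinct morphisms ✗

Answer: DOES NOT COMMUTE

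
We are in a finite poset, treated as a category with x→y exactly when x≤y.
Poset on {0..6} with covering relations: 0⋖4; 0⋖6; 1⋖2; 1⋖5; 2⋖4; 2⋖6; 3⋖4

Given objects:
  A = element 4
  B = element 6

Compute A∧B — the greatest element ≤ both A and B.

Common predecessors of 4,6: {0,1,2}
  maximal lower bounds 0 and 2 are incomparable: neither 0≤2 nor 2≤0
→ no greatest lower bound exists

Answer: NO MEET EXISTS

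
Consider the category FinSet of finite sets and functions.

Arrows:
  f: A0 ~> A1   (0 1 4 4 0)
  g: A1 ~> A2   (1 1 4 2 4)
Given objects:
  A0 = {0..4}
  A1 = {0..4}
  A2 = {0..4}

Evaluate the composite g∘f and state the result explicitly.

  0 f~>0 g~>1
  1 f~>1 g~>1
  2 f~>4 g~>4
  3 f~>4 g~>4
  4 f~>0 g~>1
result: (1 1 4 4 1)

Answer: (1 1 4 4 1)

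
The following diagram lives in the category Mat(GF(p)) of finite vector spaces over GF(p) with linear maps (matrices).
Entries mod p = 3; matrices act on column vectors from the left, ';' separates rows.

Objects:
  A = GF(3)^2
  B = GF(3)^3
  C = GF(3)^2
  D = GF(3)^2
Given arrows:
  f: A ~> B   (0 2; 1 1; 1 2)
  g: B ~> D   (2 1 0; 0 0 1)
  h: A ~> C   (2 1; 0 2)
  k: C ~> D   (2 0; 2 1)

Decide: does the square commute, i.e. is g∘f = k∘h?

Path 1 = f;g:
  e0=(1,0) f~>(0,1,1) g~>(1,1)
  e1=(0,1) f~>(2,1,2) g~>(2,2)
  ⟦path⟧₁ = (1 2; 1 2)
Path 2 = h;k:
  e0=(1,0) h~>(2,0) k~>(1,1)
  e1=(0,1) h~>(1,2) k~>(2,1)
  ⟦path⟧₂ = (1 2; 1 1)
Equal? NO — does not commute

Answer: DOES NOT COMMUTE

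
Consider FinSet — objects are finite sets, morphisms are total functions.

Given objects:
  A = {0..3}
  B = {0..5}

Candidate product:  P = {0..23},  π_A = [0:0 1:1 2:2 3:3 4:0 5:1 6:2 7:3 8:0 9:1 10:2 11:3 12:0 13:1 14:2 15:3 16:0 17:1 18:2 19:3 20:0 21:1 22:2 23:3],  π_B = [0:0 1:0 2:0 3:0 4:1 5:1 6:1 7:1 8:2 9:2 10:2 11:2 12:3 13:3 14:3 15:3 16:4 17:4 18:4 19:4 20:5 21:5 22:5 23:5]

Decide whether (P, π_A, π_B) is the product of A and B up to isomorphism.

|A|·|B| = 4·6 = 24;  |P| = 24
Check the pairing map k ↦ (π_A(k), π_B(k)):
  0 : (0,0)
  1 : (1,0)
  2 : (2,0)
  3 : (3,0)
  4 : (0,1)
  5 : (1,1)
  6 : (2,1)
  7 : (3,1)
  8 : (0,2)
  9 : (1,2)
  10 : (2,2)
  11 : (3,2)
  12 : (0,3)
  13 : (1,3)
  14 : (2,3)
  15 : (3,3)
  16 : (0,4)
  17 : (1,4)
  18 : (2,4)
  19 : (3,4)
  20 : (0,5)
  21 : (1,5)
  22 : (2,5)
  23 : (3,5)
distinct pairs in image: 24 / 24 needed
  → bijection onto A×B; projections well-typed.

Answer: VALID PRODUCT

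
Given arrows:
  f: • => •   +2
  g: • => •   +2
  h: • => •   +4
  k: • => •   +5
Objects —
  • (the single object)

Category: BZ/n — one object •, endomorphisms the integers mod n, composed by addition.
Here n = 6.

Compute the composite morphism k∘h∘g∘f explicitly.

  0 +2≡2 +2≡4 +4≡2 +5≡1  (mod 6)
⟦path⟧: +1

Answer: +1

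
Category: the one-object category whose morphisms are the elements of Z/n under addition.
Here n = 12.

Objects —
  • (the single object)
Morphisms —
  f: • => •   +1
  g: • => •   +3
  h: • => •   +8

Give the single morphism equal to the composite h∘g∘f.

Answer: +0

Trace:
  0 +1≡1 +3≡4 +8≡0  (mod 12)
result: +0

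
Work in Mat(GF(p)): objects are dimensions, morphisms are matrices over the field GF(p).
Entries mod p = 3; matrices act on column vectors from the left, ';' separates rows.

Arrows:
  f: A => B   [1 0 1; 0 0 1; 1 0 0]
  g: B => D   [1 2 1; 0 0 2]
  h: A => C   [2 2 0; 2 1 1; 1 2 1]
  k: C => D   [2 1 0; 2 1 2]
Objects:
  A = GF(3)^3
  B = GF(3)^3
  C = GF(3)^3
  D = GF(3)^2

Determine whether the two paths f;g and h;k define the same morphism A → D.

Along f;g (path 1):
  e0=(1,0,0) f=>(1,0,1) g=>(2,2)
  e1=(0,1,0) f=>(0,0,0) g=>(0,0)
  e2=(0,0,1) f=>(1,1,0) g=>(0,0)
  result₁ = [2 0 0; 2 0 0]
Along h;k (path 2):
  e0=(1,0,0) h=>(2,2,1) k=>(0,2)
  e1=(0,1,0) h=>(2,1,2) k=>(2,0)
  e2=(0,0,1) h=>(0,1,1) k=>(1,0)
  result₂ = [0 2 1; 2 0 0]
Equal? differ; not commutative

Answer: DOES NOT COMMUTE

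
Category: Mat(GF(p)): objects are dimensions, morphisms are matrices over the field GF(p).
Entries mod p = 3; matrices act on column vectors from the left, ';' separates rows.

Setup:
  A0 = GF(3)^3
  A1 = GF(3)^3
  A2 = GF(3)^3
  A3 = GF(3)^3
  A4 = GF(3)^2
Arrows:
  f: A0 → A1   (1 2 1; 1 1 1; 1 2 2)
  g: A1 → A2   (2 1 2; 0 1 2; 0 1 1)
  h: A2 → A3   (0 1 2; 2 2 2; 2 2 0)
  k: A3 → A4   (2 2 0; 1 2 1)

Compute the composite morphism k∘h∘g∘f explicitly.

  e0=[1,0,0] f→[1,1,1] g→[2,0,2] h→[1,2,1] k→[0,0]
  e1=[0,1,0] f→[2,1,2] g→[0,2,0] h→[2,1,1] k→[0,2]
  e2=[0,0,1] f→[1,1,2] g→[1,2,0] h→[2,0,0] k→[1,2]
composite: (0 0 1; 0 2 2)

Answer: (0 0 1; 0 2 2)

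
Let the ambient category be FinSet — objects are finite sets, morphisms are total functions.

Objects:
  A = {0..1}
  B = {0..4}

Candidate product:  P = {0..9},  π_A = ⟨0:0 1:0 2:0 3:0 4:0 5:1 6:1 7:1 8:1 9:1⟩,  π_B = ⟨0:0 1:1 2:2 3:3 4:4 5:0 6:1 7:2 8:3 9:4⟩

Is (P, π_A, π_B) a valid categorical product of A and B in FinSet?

Answer: VALID PRODUCT

Derivation:
|A|·|B| = 2·5 = 10;  |P| = 10
Check the pairing map k ↦ (π_A(k), π_B(k)):
  0 : (0,0)
  1 : (0,1)
  2 : (0,2)
  3 : (0,3)
  4 : (0,4)
  5 : (1,0)
  6 : (1,1)
  7 : (1,2)
  8 : (1,3)
  9 : (1,4)
distinct pairs in image: 10 / 10 needed
  → bijection onto A×B; projections well-typed.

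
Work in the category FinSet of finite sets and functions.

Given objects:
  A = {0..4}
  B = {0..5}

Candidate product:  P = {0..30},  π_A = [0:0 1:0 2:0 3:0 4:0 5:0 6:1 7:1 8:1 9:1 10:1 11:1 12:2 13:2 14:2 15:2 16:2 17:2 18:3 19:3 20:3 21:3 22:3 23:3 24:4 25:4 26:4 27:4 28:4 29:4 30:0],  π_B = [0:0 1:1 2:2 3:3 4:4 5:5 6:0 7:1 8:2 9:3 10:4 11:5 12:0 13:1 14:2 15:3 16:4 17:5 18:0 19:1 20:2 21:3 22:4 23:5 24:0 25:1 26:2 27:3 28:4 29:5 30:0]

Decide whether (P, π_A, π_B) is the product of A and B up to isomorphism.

Answer: NOT A VALID PRODUCT — |P|=31 ≠ |A|·|B|=30

Derivation:
|A|·|B| = 5·6 = 30;  |P| = 31
  → cardinalities differ; no bijection possible.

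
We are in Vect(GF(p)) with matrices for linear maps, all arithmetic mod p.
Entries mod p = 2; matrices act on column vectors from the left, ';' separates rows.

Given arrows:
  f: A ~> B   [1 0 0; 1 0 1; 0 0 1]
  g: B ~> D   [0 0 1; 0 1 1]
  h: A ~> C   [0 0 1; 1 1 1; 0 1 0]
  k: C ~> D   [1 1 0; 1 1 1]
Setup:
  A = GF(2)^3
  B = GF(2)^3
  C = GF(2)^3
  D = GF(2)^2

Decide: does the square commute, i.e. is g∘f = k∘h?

Answer: DOES NOT COMMUTE

Work:
1) trace f;g:
  e0=(1,0,0) f~>(1,1,0) g~>(0,1)
  e1=(0,1,0) f~>(0,0,0) g~>(0,0)
  e2=(0,0,1) f~>(0,1,1) g~>(1,0)
  result₁ = [0 0 1; 1 0 0]
2) trace h;k:
  e0=(1,0,0) h~>(0,1,0) k~>(1,1)
  e1=(0,1,0) h~>(0,1,1) k~>(1,0)
  e2=(0,0,1) h~>(1,1,0) k~>(0,0)
  result₂ = [1 1 0; 1 0 0]
Equal? NO — does not commute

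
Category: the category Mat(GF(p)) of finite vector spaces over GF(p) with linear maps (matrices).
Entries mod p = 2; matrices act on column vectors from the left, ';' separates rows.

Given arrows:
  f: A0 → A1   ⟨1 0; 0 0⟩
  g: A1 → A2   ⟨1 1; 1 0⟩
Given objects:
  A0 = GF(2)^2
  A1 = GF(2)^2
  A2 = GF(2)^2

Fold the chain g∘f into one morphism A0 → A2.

  e0=[1,0] f→[1,0] g→[1,1]
  e1=[0,1] f→[0,0] g→[0,0]
result: ⟨1 0; 1 0⟩

Answer: ⟨1 0; 1 0⟩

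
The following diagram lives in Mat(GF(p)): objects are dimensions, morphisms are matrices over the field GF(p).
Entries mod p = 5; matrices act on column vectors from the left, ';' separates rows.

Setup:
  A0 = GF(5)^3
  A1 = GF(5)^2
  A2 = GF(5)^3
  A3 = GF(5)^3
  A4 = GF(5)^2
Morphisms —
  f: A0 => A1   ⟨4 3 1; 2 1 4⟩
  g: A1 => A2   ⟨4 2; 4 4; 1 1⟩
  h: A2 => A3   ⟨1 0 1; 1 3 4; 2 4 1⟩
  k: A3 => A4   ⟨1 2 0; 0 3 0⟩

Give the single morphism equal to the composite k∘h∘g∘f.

Answer: ⟨3 4 1; 3 4 1⟩

Trace:
  e0=[1,0,0] f=>[4,2] g=>[0,4,1] h=>[1,1,2] k=>[3,3]
  e1=[0,1,0] f=>[3,1] g=>[4,1,4] h=>[3,3,1] k=>[4,4]
  e2=[0,0,1] f=>[1,4] g=>[2,0,0] h=>[2,2,4] k=>[1,1]
composite: ⟨3 4 1; 3 4 1⟩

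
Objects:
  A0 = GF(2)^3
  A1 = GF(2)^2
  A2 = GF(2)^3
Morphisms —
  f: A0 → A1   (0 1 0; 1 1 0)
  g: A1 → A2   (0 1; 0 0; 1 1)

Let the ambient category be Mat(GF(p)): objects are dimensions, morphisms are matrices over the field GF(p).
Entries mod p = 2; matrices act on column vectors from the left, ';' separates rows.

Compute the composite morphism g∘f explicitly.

Answer: (1 1 0; 0 0 0; 1 0 0)

Derivation:
  e0=[1,0,0] f→[0,1] g→[1,0,1]
  e1=[0,1,0] f→[1,1] g→[1,0,0]
  e2=[0,0,1] f→[0,0] g→[0,0,0]
result: (1 1 0; 0 0 0; 1 0 0)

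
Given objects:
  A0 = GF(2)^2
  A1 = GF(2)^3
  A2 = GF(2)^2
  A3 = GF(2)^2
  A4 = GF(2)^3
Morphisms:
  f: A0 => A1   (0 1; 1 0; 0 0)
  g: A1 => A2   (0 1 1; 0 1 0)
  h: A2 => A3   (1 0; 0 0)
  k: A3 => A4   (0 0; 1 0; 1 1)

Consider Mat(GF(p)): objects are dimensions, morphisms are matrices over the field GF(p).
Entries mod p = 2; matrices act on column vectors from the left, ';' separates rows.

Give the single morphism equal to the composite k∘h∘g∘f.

Answer: (0 0; 1 0; 1 0)

Derivation:
  e0=⟨1,0⟩ f=>⟨0,1,0⟩ g=>⟨1,1⟩ h=>⟨1,0⟩ k=>⟨0,1,1⟩
  e1=⟨0,1⟩ f=>⟨1,0,0⟩ g=>⟨0,0⟩ h=>⟨0,0⟩ k=>⟨0,0,0⟩
composite: (0 0; 1 0; 1 0)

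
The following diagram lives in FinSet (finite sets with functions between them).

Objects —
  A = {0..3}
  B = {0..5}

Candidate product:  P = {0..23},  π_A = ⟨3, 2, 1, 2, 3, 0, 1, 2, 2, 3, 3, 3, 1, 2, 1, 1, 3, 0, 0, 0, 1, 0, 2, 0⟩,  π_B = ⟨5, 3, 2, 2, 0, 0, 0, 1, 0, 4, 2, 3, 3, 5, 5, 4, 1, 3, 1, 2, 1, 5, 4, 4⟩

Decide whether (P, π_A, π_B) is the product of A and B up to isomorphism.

|A|·|B| = 4·6 = 24;  |P| = 24
Check the pairing map k ↦ (π_A(k), π_B(k)):
  0 ↦ (3,5)
  1 ↦ (2,3)
  2 ↦ (1,2)
  3 ↦ (2,2)
  4 ↦ (3,0)
  5 ↦ (0,0)
  6 ↦ (1,0)
  7 ↦ (2,1)
  8 ↦ (2,0)
  9 ↦ (3,4)
  10 ↦ (3,2)
  11 ↦ (3,3)
  12 ↦ (1,3)
  13 ↦ (2,5)
  14 ↦ (1,5)
  15 ↦ (1,4)
  16 ↦ (3,1)
  17 ↦ (0,3)
  18 ↦ (0,1)
  19 ↦ (0,2)
  20 ↦ (1,1)
  21 ↦ (0,5)
  22 ↦ (2,4)
  23 ↦ (0,4)
distinct pairs in image: 24 / 24 needed
  → bijection onto A×B; projections well-typed.

Answer: VALID PRODUCT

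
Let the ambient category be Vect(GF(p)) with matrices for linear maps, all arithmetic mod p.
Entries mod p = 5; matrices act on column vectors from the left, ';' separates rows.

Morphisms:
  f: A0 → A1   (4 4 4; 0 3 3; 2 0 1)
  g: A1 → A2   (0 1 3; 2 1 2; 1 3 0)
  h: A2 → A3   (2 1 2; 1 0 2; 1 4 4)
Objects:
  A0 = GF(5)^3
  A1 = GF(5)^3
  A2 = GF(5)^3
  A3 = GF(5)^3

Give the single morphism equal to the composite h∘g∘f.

Answer: (2 3 1; 4 4 2; 0 4 0)

Work:
  e0=⟨1,0,0⟩ f→⟨4,0,2⟩ g→⟨1,2,4⟩ h→⟨2,4,0⟩
  e1=⟨0,1,0⟩ f→⟨4,3,0⟩ g→⟨3,1,3⟩ h→⟨3,4,4⟩
  e2=⟨0,0,1⟩ f→⟨4,3,1⟩ g→⟨1,3,3⟩ h→⟨1,2,0⟩
result: (2 3 1; 4 4 2; 0 4 0)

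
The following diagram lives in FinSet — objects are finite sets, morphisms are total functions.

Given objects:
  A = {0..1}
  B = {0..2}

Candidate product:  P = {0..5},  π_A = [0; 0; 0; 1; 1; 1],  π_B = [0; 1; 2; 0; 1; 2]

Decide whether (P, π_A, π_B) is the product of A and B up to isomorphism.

Answer: VALID PRODUCT

Work:
|A|·|B| = 2·3 = 6;  |P| = 6
Check the pairing map k ↦ (π_A(k), π_B(k)):
  0 -> (0,0)
  1 -> (0,1)
  2 -> (0,2)
  3 -> (1,0)
  4 -> (1,1)
  5 -> (1,2)
distinct pairs in image: 6 / 6 needed
  → bijection onto A×B; projections well-typed.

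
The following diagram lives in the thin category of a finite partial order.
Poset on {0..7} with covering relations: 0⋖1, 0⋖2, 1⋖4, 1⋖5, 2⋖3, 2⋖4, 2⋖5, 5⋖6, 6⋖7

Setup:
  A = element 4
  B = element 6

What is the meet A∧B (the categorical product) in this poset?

Answer: NO MEET EXISTS

Derivation:
Lower bounds of A=4 and B=6: {0,1,2}
  maximal lower bounds 1 and 2 are incomparable: neither 1⊑2 nor 2⊑1
→ no greatest lower bound exists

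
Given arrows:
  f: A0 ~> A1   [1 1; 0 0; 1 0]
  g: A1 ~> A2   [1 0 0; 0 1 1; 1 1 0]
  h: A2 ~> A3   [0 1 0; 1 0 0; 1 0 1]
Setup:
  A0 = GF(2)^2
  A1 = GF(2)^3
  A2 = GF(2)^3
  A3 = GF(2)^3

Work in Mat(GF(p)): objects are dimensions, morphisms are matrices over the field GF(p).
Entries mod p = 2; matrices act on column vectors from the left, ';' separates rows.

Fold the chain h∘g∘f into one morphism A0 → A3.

  e0=[1,0] f~>[1,0,1] g~>[1,1,1] h~>[1,1,0]
  e1=[0,1] f~>[1,0,0] g~>[1,0,1] h~>[0,1,0]
composite: [1 0; 1 1; 0 0]

Answer: [1 0; 1 1; 0 0]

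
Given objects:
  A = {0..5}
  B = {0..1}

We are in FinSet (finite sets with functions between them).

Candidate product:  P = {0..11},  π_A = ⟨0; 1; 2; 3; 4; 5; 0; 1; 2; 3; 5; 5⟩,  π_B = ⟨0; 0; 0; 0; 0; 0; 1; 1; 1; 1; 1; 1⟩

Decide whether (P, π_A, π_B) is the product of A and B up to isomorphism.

|A|·|B| = 6·2 = 12;  |P| = 12
Check the pairing map k ↦ (π_A(k), π_B(k)):
  0 ↦ (0,0)
  1 ↦ (1,0)
  2 ↦ (2,0)
  3 ↦ (3,0)
  4 ↦ (4,0)
  5 ↦ (5,0)
  6 ↦ (0,1)
  7 ↦ (1,1)
  8 ↦ (2,1)
  9 ↦ (3,1)
  10 ↦ (5,1)
  11 ↦ (5,1)  ✗ repeats pair of k=10
distinct pairs in image: 11 / 12 needed
  → (5,1) hit at k=10 and k=11

Answer: NOT A VALID PRODUCT — duplicate pair at indices 11,10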